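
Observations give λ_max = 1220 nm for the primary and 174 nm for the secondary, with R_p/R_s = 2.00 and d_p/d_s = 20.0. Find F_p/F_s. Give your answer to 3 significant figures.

4.14×10^-6

Wien's law: T_p/T_s = λ_s/λ_p = 174/1220 = 0.1426.
L_p/L_s = (R_p/R_s)²(T_p/T_s)⁴ = (2.00)²(0.1426)⁴ = 0.001655.
F_p/F_s = (L_p/L_s)/(d_p/d_s)² = 0.001655/(20.0)² = 4.138×10^-6.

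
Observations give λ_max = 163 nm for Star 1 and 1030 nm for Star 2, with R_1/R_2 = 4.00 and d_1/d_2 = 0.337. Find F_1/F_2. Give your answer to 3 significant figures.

2.25×10^5

Wien's law: T_1/T_2 = λ_2/λ_1 = 1030/163 = 6.319.
L_1/L_2 = (R_1/R_2)²(T_1/T_2)⁴ = (4.00)²(6.319)⁴ = 2.551×10^4.
F_1/F_2 = (L_1/L_2)/(d_1/d_2)² = 2.551×10^4/(0.337)² = 2.246×10^5.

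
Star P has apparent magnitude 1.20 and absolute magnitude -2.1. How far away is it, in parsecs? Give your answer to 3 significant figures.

m − M = 5 log₁₀(d/10 pc)
1.20 − (-2.1) = 3.30 = 5 log₁₀(d/10)
d = 10 × 10^(3.30/5) = 10 × 10^0.660 = 45.71 pc.

45.7 pc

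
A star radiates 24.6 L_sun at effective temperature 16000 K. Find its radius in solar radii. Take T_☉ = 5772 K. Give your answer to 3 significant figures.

R/R_☉ = √(L/L_☉) / (T/T_☉)² = √(24.6) / (2.772)²
       = 4.960 / 7.684 = 0.6455.

0.645 solar radii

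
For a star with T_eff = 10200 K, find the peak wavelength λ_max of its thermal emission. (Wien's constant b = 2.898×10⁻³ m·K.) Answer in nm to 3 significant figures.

284 nm

λ_max = b/T = 2.898×10⁻³ / 10200 = 2.84×10^-7 m = 284.1 nm.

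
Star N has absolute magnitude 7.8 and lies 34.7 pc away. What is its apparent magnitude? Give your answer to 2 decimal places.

10.50

m = M + 5 log₁₀(d/10 pc) = 7.8 + 5 log₁₀(34.7/10)
  = 7.8 + 5 × 0.540 = 7.8 + 2.70 = 10.50.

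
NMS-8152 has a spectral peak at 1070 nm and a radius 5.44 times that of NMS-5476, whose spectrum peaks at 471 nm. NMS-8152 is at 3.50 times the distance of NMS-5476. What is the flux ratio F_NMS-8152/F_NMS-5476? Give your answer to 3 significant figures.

Wien's law: T_NMS-8152/T_NMS-5476 = λ_NMS-5476/λ_NMS-8152 = 471/1070 = 0.4402.
L_NMS-8152/L_NMS-5476 = (R_NMS-8152/R_NMS-5476)²(T_NMS-8152/T_NMS-5476)⁴ = (5.44)²(0.4402)⁴ = 1.111.
F_NMS-8152/F_NMS-5476 = (L_NMS-8152/L_NMS-5476)/(d_NMS-8152/d_NMS-5476)² = 1.111/(3.50)² = 0.09070.

0.0907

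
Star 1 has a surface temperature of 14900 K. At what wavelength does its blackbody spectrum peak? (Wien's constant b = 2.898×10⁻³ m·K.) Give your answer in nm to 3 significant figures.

194 nm

λ_max = b/T = 2.898×10⁻³ / 14900 = 1.94×10^-7 m = 194.5 nm.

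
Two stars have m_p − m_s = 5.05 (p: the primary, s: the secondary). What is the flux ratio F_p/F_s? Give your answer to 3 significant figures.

F_p/F_s = 10^(−(m_p − m_s)/2.5) = 10^(-5.05/2.5) = 10^-2.020 = 0.009550.

0.00955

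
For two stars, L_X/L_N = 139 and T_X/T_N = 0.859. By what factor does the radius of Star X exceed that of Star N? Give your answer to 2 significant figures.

L ∝ R²T⁴ gives R ∝ √L / T², so
R_X/R_N = √(139) / (0.859)² = 11.79 / 0.7379 = 15.98.

16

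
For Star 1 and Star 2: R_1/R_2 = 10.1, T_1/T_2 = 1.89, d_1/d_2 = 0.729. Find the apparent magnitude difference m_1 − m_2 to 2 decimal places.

-8.47

L_1/L_2 = (10.1)²(1.89)⁴ = 1302.
F_1/F_2 = (L_1/L_2)/(d_1/d_2)² = 1302/0.5314 = 2449.
m_1 − m_2 = −2.5 log₁₀(2449) = -8.47.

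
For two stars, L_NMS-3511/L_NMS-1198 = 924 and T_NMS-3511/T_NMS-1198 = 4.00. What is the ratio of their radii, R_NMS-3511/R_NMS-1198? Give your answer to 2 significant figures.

1.9

L ∝ R²T⁴ gives R ∝ √L / T², so
R_NMS-3511/R_NMS-1198 = √(924) / (4.00)² = 30.40 / 16.00 = 1.900.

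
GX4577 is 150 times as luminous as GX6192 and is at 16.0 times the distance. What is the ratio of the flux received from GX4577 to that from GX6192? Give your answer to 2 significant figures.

0.59

F = L/(4πd²), so F_GX4577/F_GX6192 = (L_GX4577/L_GX6192) / (d_GX4577/d_GX6192)²
= 150 / (16.0)² = 150 / 256.0 = 0.5859.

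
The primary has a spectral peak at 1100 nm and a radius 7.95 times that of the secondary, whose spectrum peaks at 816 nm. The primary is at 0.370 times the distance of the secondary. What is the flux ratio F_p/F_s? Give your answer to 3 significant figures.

140

Wien's law: T_p/T_s = λ_s/λ_p = 816/1100 = 0.7418.
L_p/L_s = (R_p/R_s)²(T_p/T_s)⁴ = (7.95)²(0.7418)⁴ = 19.14.
F_p/F_s = (L_p/L_s)/(d_p/d_s)² = 19.14/(0.370)² = 139.8.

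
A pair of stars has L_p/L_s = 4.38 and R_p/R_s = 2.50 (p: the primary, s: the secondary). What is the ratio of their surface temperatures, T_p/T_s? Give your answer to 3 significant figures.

0.915

L ∝ R²T⁴ gives T ∝ (L/R²)^(1/4), so
T_p/T_s = (4.38 / 2.50²)^(1/4) = (0.7008)^(1/4) = 0.9150.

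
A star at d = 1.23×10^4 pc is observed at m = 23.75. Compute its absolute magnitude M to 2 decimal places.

M = m − 5 log₁₀(d/10 pc) = 23.75 − 5 log₁₀(1.23×10^4/10)
  = 23.75 − 5 × 3.090 = 23.75 − 15.45 = 8.30.

8.30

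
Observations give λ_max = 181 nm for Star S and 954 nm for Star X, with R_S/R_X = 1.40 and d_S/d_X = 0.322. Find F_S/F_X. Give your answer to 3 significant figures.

Wien's law: T_S/T_X = λ_X/λ_S = 954/181 = 5.271.
L_S/L_X = (R_S/R_X)²(T_S/T_X)⁴ = (1.40)²(5.271)⁴ = 1513.
F_S/F_X = (L_S/L_X)/(d_S/d_X)² = 1513/(0.322)² = 1.459×10^4.

1.46×10^4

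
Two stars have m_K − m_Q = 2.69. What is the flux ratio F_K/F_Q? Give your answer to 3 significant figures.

0.0839

F_K/F_Q = 10^(−(m_K − m_Q)/2.5) = 10^(-2.69/2.5) = 10^-1.076 = 0.08395.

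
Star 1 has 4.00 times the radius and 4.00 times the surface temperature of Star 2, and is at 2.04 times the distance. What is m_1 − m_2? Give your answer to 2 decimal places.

-7.48

L_1/L_2 = (4.00)²(4.00)⁴ = 4096.
F_1/F_2 = (L_1/L_2)/(d_1/d_2)² = 4096/4.162 = 984.2.
m_1 − m_2 = −2.5 log₁₀(984.2) = -7.48.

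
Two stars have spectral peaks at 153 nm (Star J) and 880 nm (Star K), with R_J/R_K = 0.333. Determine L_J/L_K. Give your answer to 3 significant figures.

121

Wien's law gives T ∝ 1/λ_max, so T_J/T_K = λ_K/λ_J = 880/153 = 5.752.
Then L ∝ R²T⁴ gives L_J/L_K = (0.333)² × (5.752)⁴ = 0.1109 × 1094 = 121.4.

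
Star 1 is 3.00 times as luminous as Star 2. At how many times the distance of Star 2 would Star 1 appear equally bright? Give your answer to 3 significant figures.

1.73

Equal flux requires L_1/d_1² = L_2/d_2², so d_1/d_2 = √(L_1/L_2)
= √(3.00) = 1.732.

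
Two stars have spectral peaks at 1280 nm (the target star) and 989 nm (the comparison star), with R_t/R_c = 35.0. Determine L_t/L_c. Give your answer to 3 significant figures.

Wien's law gives T ∝ 1/λ_max, so T_t/T_c = λ_c/λ_t = 989/1280 = 0.7727.
Then L ∝ R²T⁴ gives L_t/L_c = (35.0)² × (0.7727)⁴ = 1225 × 0.3564 = 436.6.

437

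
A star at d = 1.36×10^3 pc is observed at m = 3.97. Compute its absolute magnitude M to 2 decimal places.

M = m − 5 log₁₀(d/10 pc) = 3.97 − 5 log₁₀(1.36×10^3/10)
  = 3.97 − 5 × 2.134 = 3.97 − 10.67 = -6.70.

-6.70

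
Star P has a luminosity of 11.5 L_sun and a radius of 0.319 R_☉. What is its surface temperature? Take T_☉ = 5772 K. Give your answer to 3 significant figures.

T/T_☉ = (L/L_☉)^(1/4) / (R/R_☉)^(1/2)
T = 5772 × (11.5)^(1/4) / √(0.319) = 5772 × 1.842 / 0.5648 = 1.882×10^4 K.

1.88×10^4 K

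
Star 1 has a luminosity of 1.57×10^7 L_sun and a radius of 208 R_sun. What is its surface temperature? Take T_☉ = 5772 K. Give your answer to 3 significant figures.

T/T_☉ = (L/L_☉)^(1/4) / (R/R_☉)^(1/2)
T = 5772 × (1.57×10^7)^(1/4) / √(208) = 5772 × 62.95 / 14.42 = 2.519×10^4 K.

2.52×10^4 K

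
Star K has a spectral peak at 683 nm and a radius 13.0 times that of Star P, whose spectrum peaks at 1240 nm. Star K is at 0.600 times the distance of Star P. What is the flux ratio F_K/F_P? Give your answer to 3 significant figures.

Wien's law: T_K/T_P = λ_P/λ_K = 1240/683 = 1.816.
L_K/L_P = (R_K/R_P)²(T_K/T_P)⁴ = (13.0)²(1.816)⁴ = 1836.
F_K/F_P = (L_K/L_P)/(d_K/d_P)² = 1836/(0.600)² = 5100.

5.10×10^3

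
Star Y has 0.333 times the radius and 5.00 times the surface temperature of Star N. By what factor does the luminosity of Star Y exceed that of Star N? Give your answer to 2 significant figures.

From the Stefan–Boltzmann law, L ∝ R²T⁴, so
L_Y/L_N = (R_Y/R_N)² (T_Y/T_N)⁴ = (0.333)² × (5.00)⁴ = 0.1109 × 625.0 = 69.31.

69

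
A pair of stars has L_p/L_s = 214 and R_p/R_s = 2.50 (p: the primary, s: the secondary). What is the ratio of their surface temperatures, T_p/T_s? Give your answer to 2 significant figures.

L ∝ R²T⁴ gives T ∝ (L/R²)^(1/4), so
T_p/T_s = (214 / 2.50²)^(1/4) = (34.24)^(1/4) = 2.419.

2.4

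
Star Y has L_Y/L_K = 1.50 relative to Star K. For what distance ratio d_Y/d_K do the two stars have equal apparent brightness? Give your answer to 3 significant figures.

1.22

Equal flux requires L_Y/d_Y² = L_K/d_K², so d_Y/d_K = √(L_Y/L_K)
= √(1.50) = 1.225.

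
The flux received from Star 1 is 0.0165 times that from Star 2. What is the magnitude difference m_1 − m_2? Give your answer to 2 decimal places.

m_1 − m_2 = −2.5 log₁₀(F_1/F_2) = −2.5 log₁₀(0.0165) = −2.5 × (-1.783) = 4.456.

4.46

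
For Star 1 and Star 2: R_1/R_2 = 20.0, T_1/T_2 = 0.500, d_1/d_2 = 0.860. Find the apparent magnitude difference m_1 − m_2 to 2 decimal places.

-3.82

L_1/L_2 = (20.0)²(0.500)⁴ = 25.00.
F_1/F_2 = (L_1/L_2)/(d_1/d_2)² = 25.00/0.7396 = 33.80.
m_1 − m_2 = −2.5 log₁₀(33.80) = -3.82.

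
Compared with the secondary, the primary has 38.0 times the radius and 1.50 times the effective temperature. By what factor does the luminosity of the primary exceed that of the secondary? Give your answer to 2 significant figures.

From the Stefan–Boltzmann law, L ∝ R²T⁴, so
L_p/L_s = (R_p/R_s)² (T_p/T_s)⁴ = (38.0)² × (1.50)⁴ = 1444 × 5.062 = 7310.

7.3×10^3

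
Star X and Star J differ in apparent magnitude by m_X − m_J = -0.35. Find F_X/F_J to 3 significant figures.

F_X/F_J = 10^(−(m_X − m_J)/2.5) = 10^(0.35/2.5) = 10^0.140 = 1.380.

1.38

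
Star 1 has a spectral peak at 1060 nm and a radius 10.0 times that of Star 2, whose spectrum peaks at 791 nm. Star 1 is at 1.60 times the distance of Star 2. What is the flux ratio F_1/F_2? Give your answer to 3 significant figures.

Wien's law: T_1/T_2 = λ_2/λ_1 = 791/1060 = 0.7462.
L_1/L_2 = (R_1/R_2)²(T_1/T_2)⁴ = (10.0)²(0.7462)⁴ = 31.01.
F_1/F_2 = (L_1/L_2)/(d_1/d_2)² = 31.01/(1.60)² = 12.11.

12.1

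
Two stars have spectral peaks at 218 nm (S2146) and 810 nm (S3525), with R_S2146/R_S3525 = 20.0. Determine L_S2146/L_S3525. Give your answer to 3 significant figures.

Wien's law gives T ∝ 1/λ_max, so T_S2146/T_S3525 = λ_S3525/λ_S2146 = 810/218 = 3.716.
Then L ∝ R²T⁴ gives L_S2146/L_S3525 = (20.0)² × (3.716)⁴ = 400.0 × 190.6 = 7.624×10^4.

7.62×10^4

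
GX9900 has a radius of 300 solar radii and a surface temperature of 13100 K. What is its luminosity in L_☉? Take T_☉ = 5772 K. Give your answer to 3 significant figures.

L/L_☉ = (R/R_☉)² (T/T_☉)⁴ = (300)² × (13100/5772)⁴
       = 9.000×10^4 × (2.270)⁴ = 9.000×10^4 × 26.53 = 2.388×10^6.

2.39×10^6 L_☉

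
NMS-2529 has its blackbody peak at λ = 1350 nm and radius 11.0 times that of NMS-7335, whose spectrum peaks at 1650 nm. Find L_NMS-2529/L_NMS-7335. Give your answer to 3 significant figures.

270

Wien's law gives T ∝ 1/λ_max, so T_NMS-2529/T_NMS-7335 = λ_NMS-7335/λ_NMS-2529 = 1650/1350 = 1.222.
Then L ∝ R²T⁴ gives L_NMS-2529/L_NMS-7335 = (11.0)² × (1.222)⁴ = 121.0 × 2.232 = 270.0.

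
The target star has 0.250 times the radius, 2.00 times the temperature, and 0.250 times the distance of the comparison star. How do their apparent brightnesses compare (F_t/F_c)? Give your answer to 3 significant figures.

16.0

L_t/L_c = (R_t/R_c)²(T_t/T_c)⁴ = (0.250)² × (2.00)⁴ = 1.000.
F_t/F_c = (L_t/L_c)/(d_t/d_c)² = 1.000 / (0.250)² = 16.00.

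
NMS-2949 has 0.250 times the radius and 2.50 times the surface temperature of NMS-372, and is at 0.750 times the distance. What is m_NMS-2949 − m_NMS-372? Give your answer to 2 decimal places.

-1.59

L_NMS-2949/L_NMS-372 = (0.250)²(2.50)⁴ = 2.441.
F_NMS-2949/F_NMS-372 = (L_NMS-2949/L_NMS-372)/(d_NMS-2949/d_NMS-372)² = 2.441/0.5625 = 4.340.
m_NMS-2949 − m_NMS-372 = −2.5 log₁₀(4.340) = -1.59.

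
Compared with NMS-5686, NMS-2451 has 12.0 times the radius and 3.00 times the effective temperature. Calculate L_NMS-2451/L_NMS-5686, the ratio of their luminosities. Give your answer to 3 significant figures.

1.17×10^4

From the Stefan–Boltzmann law, L ∝ R²T⁴, so
L_NMS-2451/L_NMS-5686 = (R_NMS-2451/R_NMS-5686)² (T_NMS-2451/T_NMS-5686)⁴ = (12.0)² × (3.00)⁴ = 144.0 × 81.00 = 1.166×10^4.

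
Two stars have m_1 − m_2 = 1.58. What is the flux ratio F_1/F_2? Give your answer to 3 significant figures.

F_1/F_2 = 10^(−(m_1 − m_2)/2.5) = 10^(-1.58/2.5) = 10^-0.632 = 0.2333.

0.233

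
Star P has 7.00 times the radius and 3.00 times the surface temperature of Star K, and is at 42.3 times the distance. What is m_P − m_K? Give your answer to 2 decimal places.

L_P/L_K = (7.00)²(3.00)⁴ = 3969.
F_P/F_K = (L_P/L_K)/(d_P/d_K)² = 3969/1789 = 2.218.
m_P − m_K = −2.5 log₁₀(2.218) = -0.87.

-0.87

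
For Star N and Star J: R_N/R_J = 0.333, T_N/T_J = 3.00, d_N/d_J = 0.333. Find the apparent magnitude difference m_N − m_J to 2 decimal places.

L_N/L_J = (0.333)²(3.00)⁴ = 8.982.
F_N/F_J = (L_N/L_J)/(d_N/d_J)² = 8.982/0.1109 = 81.00.
m_N − m_J = −2.5 log₁₀(81.00) = -4.77.

-4.77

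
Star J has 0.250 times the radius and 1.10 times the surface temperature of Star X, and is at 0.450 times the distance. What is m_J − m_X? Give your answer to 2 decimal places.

0.86

L_J/L_X = (0.250)²(1.10)⁴ = 0.09151.
F_J/F_X = (L_J/L_X)/(d_J/d_X)² = 0.09151/0.2025 = 0.4519.
m_J − m_X = −2.5 log₁₀(0.4519) = 0.86.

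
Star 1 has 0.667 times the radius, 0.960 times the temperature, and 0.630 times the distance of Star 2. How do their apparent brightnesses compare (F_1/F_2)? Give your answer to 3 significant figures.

L_1/L_2 = (R_1/R_2)²(T_1/T_2)⁴ = (0.667)² × (0.960)⁴ = 0.3779.
F_1/F_2 = (L_1/L_2)/(d_1/d_2)² = 0.3779 / (0.630)² = 0.9520.

0.952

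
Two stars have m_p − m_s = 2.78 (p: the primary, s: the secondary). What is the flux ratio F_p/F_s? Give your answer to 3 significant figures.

F_p/F_s = 10^(−(m_p − m_s)/2.5) = 10^(-2.78/2.5) = 10^-1.112 = 0.07727.

0.0773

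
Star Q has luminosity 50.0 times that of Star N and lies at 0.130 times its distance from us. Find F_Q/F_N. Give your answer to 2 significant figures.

F = L/(4πd²), so F_Q/F_N = (L_Q/L_N) / (d_Q/d_N)²
= 50.0 / (0.130)² = 50.0 / 0.01690 = 2959.

3.0×10^3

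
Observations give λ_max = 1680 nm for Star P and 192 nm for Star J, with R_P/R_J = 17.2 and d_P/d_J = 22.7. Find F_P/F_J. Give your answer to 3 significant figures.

9.79×10^-5

Wien's law: T_P/T_J = λ_J/λ_P = 192/1680 = 0.1143.
L_P/L_J = (R_P/R_J)²(T_P/T_J)⁴ = (17.2)²(0.1143)⁴ = 0.05047.
F_P/F_J = (L_P/L_J)/(d_P/d_J)² = 0.05047/(22.7)² = 9.794×10^-5.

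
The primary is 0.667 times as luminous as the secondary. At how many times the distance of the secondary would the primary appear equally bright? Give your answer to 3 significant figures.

0.817

Equal flux requires L_p/d_p² = L_s/d_s², so d_p/d_s = √(L_p/L_s)
= √(0.667) = 0.8167.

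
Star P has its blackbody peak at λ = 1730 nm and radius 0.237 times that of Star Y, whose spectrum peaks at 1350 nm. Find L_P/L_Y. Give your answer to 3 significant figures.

Wien's law gives T ∝ 1/λ_max, so T_P/T_Y = λ_Y/λ_P = 1350/1730 = 0.7803.
Then L ∝ R²T⁴ gives L_P/L_Y = (0.237)² × (0.7803)⁴ = 0.05617 × 0.3708 = 0.02083.

0.0208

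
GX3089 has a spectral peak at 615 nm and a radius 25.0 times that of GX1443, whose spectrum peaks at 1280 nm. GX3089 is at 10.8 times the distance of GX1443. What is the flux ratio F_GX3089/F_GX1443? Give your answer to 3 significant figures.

Wien's law: T_GX3089/T_GX1443 = λ_GX1443/λ_GX3089 = 1280/615 = 2.081.
L_GX3089/L_GX1443 = (R_GX3089/R_GX1443)²(T_GX3089/T_GX1443)⁴ = (25.0)²(2.081)⁴ = 1.173×10^4.
F_GX3089/F_GX1443 = (L_GX3089/L_GX1443)/(d_GX3089/d_GX1443)² = 1.173×10^4/(10.8)² = 100.5.

101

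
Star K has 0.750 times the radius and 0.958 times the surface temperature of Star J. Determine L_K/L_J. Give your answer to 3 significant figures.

0.474

From the Stefan–Boltzmann law, L ∝ R²T⁴, so
L_K/L_J = (R_K/R_J)² (T_K/T_J)⁴ = (0.750)² × (0.958)⁴ = 0.5625 × 0.8423 = 0.4738.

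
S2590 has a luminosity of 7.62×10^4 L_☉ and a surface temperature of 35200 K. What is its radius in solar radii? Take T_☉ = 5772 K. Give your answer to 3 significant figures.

R/R_☉ = √(L/L_☉) / (T/T_☉)² = √(7.62×10^4) / (6.098)²
       = 276.0 / 37.19 = 7.422.

7.42 solar radii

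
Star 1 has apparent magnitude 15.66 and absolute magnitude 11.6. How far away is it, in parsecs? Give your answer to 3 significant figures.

m − M = 5 log₁₀(d/10 pc)
15.66 − (11.6) = 4.06 = 5 log₁₀(d/10)
d = 10 × 10^(4.06/5) = 10 × 10^0.812 = 64.86 pc.

64.9 pc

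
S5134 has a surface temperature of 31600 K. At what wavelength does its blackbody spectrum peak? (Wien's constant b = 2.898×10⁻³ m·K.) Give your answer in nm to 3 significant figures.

λ_max = b/T = 2.898×10⁻³ / 31600 = 9.17×10^-8 m = 91.71 nm.

91.7 nm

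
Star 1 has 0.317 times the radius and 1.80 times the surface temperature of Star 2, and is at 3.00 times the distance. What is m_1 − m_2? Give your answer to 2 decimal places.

L_1/L_2 = (0.317)²(1.80)⁴ = 1.055.
F_1/F_2 = (L_1/L_2)/(d_1/d_2)² = 1.055/9.000 = 0.1172.
m_1 − m_2 = −2.5 log₁₀(0.1172) = 2.33.

2.33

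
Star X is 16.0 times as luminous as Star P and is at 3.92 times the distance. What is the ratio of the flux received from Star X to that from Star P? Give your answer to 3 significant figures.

F = L/(4πd²), so F_X/F_P = (L_X/L_P) / (d_X/d_P)²
= 16.0 / (3.92)² = 16.0 / 15.37 = 1.041.

1.04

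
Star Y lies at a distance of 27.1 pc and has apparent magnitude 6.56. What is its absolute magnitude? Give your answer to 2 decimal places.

M = m − 5 log₁₀(d/10 pc) = 6.56 − 5 log₁₀(27.1/10)
  = 6.56 − 5 × 0.433 = 6.56 − 2.16 = 4.40.

4.40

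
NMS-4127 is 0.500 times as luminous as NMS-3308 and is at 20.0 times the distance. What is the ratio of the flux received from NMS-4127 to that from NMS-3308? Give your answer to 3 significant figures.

0.00125

F = L/(4πd²), so F_NMS-4127/F_NMS-3308 = (L_NMS-4127/L_NMS-3308) / (d_NMS-4127/d_NMS-3308)²
= 0.500 / (20.0)² = 0.500 / 400.0 = 0.001250.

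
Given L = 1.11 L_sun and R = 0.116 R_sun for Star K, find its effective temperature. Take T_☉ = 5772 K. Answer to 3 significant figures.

1.74×10^4 K

T/T_☉ = (L/L_☉)^(1/4) / (R/R_☉)^(1/2)
T = 5772 × (1.11)^(1/4) / √(0.116) = 5772 × 1.026 / 0.3406 = 1.740×10^4 K.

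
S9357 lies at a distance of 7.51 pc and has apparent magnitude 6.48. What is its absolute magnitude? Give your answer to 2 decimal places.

7.10

M = m − 5 log₁₀(d/10 pc) = 6.48 − 5 log₁₀(7.51/10)
  = 6.48 − 5 × -0.124 = 6.48 − -0.62 = 7.10.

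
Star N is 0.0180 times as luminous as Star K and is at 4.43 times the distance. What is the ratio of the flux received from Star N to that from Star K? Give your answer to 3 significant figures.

F = L/(4πd²), so F_N/F_K = (L_N/L_K) / (d_N/d_K)²
= 0.0180 / (4.43)² = 0.0180 / 19.62 = 9.172×10^-4.

9.17×10^-4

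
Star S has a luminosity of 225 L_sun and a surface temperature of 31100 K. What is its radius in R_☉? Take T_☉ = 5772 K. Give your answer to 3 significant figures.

R/R_☉ = √(L/L_☉) / (T/T_☉)² = √(225) / (5.388)²
       = 15.00 / 29.03 = 0.5167.

0.517 R_☉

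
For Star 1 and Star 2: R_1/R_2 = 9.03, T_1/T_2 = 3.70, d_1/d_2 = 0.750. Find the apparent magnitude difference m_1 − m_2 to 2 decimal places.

-11.09

L_1/L_2 = (9.03)²(3.70)⁴ = 1.528×10^4.
F_1/F_2 = (L_1/L_2)/(d_1/d_2)² = 1.528×10^4/0.5625 = 2.717×10^4.
m_1 − m_2 = −2.5 log₁₀(2.717×10^4) = -11.09.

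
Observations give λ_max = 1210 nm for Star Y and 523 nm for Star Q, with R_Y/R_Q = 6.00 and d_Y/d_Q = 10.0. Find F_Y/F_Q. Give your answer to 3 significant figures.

Wien's law: T_Y/T_Q = λ_Q/λ_Y = 523/1210 = 0.4322.
L_Y/L_Q = (R_Y/R_Q)²(T_Y/T_Q)⁴ = (6.00)²(0.4322)⁴ = 1.257.
F_Y/F_Q = (L_Y/L_Q)/(d_Y/d_Q)² = 1.257/(10.0)² = 0.01257.

0.0126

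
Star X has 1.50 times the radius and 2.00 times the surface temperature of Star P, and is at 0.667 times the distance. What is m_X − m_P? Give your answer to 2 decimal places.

L_X/L_P = (1.50)²(2.00)⁴ = 36.00.
F_X/F_P = (L_X/L_P)/(d_X/d_P)² = 36.00/0.4449 = 80.92.
m_X − m_P = −2.5 log₁₀(80.92) = -4.77.

-4.77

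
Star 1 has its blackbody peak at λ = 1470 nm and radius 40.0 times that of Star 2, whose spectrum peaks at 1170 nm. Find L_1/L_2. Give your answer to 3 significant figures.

642

Wien's law gives T ∝ 1/λ_max, so T_1/T_2 = λ_2/λ_1 = 1170/1470 = 0.7959.
Then L ∝ R²T⁴ gives L_1/L_2 = (40.0)² × (0.7959)⁴ = 1600 × 0.4013 = 642.1.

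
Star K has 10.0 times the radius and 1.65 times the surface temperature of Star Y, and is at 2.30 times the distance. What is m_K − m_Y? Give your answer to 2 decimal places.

-5.37

L_K/L_Y = (10.0)²(1.65)⁴ = 741.2.
F_K/F_Y = (L_K/L_Y)/(d_K/d_Y)² = 741.2/5.290 = 140.1.
m_K − m_Y = −2.5 log₁₀(140.1) = -5.37.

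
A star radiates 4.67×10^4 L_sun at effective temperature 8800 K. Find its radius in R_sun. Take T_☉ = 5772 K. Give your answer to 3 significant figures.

93.0 R_sun

R/R_☉ = √(L/L_☉) / (T/T_☉)² = √(4.67×10^4) / (1.525)²
       = 216.1 / 2.324 = 92.97.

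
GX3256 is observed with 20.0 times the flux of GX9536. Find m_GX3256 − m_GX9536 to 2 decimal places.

m_GX3256 − m_GX9536 = −2.5 log₁₀(F_GX3256/F_GX9536) = −2.5 log₁₀(20.0) = −2.5 × (1.301) = -3.253.

-3.25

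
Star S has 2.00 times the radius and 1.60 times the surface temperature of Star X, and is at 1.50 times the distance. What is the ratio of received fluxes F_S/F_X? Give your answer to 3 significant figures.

L_S/L_X = (R_S/R_X)²(T_S/T_X)⁴ = (2.00)² × (1.60)⁴ = 26.21.
F_S/F_X = (L_S/L_X)/(d_S/d_X)² = 26.21 / (1.50)² = 11.65.

11.7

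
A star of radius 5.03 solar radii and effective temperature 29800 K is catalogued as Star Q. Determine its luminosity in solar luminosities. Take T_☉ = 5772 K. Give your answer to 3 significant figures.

L/L_☉ = (R/R_☉)² (T/T_☉)⁴ = (5.03)² × (29800/5772)⁴
       = 25.30 × (5.163)⁴ = 25.30 × 710.5 = 1.798×10^4.

1.80×10^4 solar luminosities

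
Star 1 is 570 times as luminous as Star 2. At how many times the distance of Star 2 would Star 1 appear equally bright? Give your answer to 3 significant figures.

23.9

Equal flux requires L_1/d_1² = L_2/d_2², so d_1/d_2 = √(L_1/L_2)
= √(570) = 23.87.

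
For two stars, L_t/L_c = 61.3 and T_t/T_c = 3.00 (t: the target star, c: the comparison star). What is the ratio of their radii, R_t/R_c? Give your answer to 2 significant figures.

0.87

L ∝ R²T⁴ gives R ∝ √L / T², so
R_t/R_c = √(61.3) / (3.00)² = 7.829 / 9.000 = 0.8699.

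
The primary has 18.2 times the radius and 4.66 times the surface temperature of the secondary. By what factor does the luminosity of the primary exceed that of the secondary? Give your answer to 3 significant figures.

1.56×10^5

From the Stefan–Boltzmann law, L ∝ R²T⁴, so
L_p/L_s = (R_p/R_s)² (T_p/T_s)⁴ = (18.2)² × (4.66)⁴ = 331.2 × 471.6 = 1.562×10^5.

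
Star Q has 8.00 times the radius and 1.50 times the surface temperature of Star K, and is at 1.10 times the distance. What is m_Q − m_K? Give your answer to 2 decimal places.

-6.07

L_Q/L_K = (8.00)²(1.50)⁴ = 324.0.
F_Q/F_K = (L_Q/L_K)/(d_Q/d_K)² = 324.0/1.210 = 267.8.
m_Q − m_K = −2.5 log₁₀(267.8) = -6.07.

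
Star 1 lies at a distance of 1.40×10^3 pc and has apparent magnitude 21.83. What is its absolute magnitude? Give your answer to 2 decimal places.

M = m − 5 log₁₀(d/10 pc) = 21.83 − 5 log₁₀(1.40×10^3/10)
  = 21.83 − 5 × 2.146 = 21.83 − 10.73 = 11.10.

11.10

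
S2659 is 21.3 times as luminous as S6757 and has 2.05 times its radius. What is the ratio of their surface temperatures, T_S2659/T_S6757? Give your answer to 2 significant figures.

L ∝ R²T⁴ gives T ∝ (L/R²)^(1/4), so
T_S2659/T_S6757 = (21.3 / 2.05²)^(1/4) = (5.068)^(1/4) = 1.500.

1.5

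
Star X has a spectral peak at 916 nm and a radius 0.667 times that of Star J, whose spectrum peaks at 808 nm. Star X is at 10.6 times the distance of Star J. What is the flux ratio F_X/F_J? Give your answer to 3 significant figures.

Wien's law: T_X/T_J = λ_J/λ_X = 808/916 = 0.8821.
L_X/L_J = (R_X/R_J)²(T_X/T_J)⁴ = (0.667)²(0.8821)⁴ = 0.2693.
F_X/F_J = (L_X/L_J)/(d_X/d_J)² = 0.2693/(10.6)² = 0.002397.

0.00240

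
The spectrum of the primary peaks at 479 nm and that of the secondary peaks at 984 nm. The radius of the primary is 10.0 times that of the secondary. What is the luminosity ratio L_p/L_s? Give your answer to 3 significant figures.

1.78×10^3

Wien's law gives T ∝ 1/λ_max, so T_p/T_s = λ_s/λ_p = 984/479 = 2.054.
Then L ∝ R²T⁴ gives L_p/L_s = (10.0)² × (2.054)⁴ = 100.0 × 17.81 = 1781.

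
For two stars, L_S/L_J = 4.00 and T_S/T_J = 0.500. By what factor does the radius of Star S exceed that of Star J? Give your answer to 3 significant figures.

8.00

L ∝ R²T⁴ gives R ∝ √L / T², so
R_S/R_J = √(4.00) / (0.500)² = 2.000 / 0.2500 = 8.000.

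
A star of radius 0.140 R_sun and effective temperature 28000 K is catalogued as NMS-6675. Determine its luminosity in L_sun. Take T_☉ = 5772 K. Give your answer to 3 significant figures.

L/L_☉ = (R/R_☉)² (T/T_☉)⁴ = (0.140)² × (28000/5772)⁴
       = 0.01960 × (4.851)⁴ = 0.01960 × 553.8 = 10.85.

10.9 L_sun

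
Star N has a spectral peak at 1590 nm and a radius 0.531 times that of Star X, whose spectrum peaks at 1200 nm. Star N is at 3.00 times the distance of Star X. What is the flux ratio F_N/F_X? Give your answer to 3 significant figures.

0.0102

Wien's law: T_N/T_X = λ_X/λ_N = 1200/1590 = 0.7547.
L_N/L_X = (R_N/R_X)²(T_N/T_X)⁴ = (0.531)²(0.7547)⁴ = 0.09148.
F_N/F_X = (L_N/L_X)/(d_N/d_X)² = 0.09148/(3.00)² = 0.01016.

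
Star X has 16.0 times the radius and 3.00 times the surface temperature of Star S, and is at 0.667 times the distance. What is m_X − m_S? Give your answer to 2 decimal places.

L_X/L_S = (16.0)²(3.00)⁴ = 2.074×10^4.
F_X/F_S = (L_X/L_S)/(d_X/d_S)² = 2.074×10^4/0.4449 = 4.661×10^4.
m_X − m_S = −2.5 log₁₀(4.661×10^4) = -11.67.

-11.67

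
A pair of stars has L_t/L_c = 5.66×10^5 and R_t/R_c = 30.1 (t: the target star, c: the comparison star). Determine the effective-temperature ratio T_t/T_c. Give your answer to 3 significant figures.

L ∝ R²T⁴ gives T ∝ (L/R²)^(1/4), so
T_t/T_c = (5.66×10^5 / 30.1²)^(1/4) = (624.7)^(1/4) = 4.999.

5.00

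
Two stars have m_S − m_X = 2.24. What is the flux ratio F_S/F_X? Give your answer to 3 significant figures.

0.127

F_S/F_X = 10^(−(m_S − m_X)/2.5) = 10^(-2.24/2.5) = 10^-0.896 = 0.1271.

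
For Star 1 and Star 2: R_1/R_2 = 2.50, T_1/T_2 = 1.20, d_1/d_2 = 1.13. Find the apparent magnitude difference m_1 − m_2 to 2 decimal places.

-2.52

L_1/L_2 = (2.50)²(1.20)⁴ = 12.96.
F_1/F_2 = (L_1/L_2)/(d_1/d_2)² = 12.96/1.277 = 10.15.
m_1 − m_2 = −2.5 log₁₀(10.15) = -2.52.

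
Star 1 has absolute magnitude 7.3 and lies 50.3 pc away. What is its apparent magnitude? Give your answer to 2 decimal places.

10.81

m = M + 5 log₁₀(d/10 pc) = 7.3 + 5 log₁₀(50.3/10)
  = 7.3 + 5 × 0.702 = 7.3 + 3.51 = 10.81.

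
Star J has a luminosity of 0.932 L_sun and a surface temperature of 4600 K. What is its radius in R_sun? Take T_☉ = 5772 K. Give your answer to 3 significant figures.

1.52 R_sun

R/R_☉ = √(L/L_☉) / (T/T_☉)² = √(0.932) / (0.7970)²
       = 0.9654 / 0.6351 = 1.520.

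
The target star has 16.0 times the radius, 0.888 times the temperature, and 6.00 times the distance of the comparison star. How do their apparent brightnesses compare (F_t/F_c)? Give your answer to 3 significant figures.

L_t/L_c = (R_t/R_c)²(T_t/T_c)⁴ = (16.0)² × (0.888)⁴ = 159.2.
F_t/F_c = (L_t/L_c)/(d_t/d_c)² = 159.2 / (6.00)² = 4.422.

4.42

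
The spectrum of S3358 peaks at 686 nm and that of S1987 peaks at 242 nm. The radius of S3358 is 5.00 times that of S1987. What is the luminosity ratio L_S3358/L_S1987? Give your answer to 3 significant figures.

Wien's law gives T ∝ 1/λ_max, so T_S3358/T_S1987 = λ_S1987/λ_S3358 = 242/686 = 0.3528.
Then L ∝ R²T⁴ gives L_S3358/L_S1987 = (5.00)² × (0.3528)⁴ = 25.00 × 0.01549 = 0.3872.

0.387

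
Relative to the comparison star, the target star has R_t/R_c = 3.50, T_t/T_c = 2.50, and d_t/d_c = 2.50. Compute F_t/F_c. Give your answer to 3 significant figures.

76.6

L_t/L_c = (R_t/R_c)²(T_t/T_c)⁴ = (3.50)² × (2.50)⁴ = 478.5.
F_t/F_c = (L_t/L_c)/(d_t/d_c)² = 478.5 / (2.50)² = 76.56.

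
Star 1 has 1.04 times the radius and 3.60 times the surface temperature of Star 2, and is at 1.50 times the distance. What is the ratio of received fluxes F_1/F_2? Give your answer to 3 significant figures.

80.7

L_1/L_2 = (R_1/R_2)²(T_1/T_2)⁴ = (1.04)² × (3.60)⁴ = 181.7.
F_1/F_2 = (L_1/L_2)/(d_1/d_2)² = 181.7 / (1.50)² = 80.74.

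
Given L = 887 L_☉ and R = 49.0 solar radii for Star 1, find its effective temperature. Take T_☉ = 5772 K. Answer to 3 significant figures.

T/T_☉ = (L/L_☉)^(1/4) / (R/R_☉)^(1/2)
T = 5772 × (887)^(1/4) / √(49.0) = 5772 × 5.457 / 7.000 = 4500 K.

4.50×10^3 K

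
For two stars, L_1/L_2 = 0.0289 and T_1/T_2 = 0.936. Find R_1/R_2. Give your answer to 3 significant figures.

0.194

L ∝ R²T⁴ gives R ∝ √L / T², so
R_1/R_2 = √(0.0289) / (0.936)² = 0.1700 / 0.8761 = 0.1940.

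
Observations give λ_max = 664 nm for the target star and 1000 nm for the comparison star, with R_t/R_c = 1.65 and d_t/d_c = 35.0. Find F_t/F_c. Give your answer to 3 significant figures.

Wien's law: T_t/T_c = λ_c/λ_t = 1000/664 = 1.506.
L_t/L_c = (R_t/R_c)²(T_t/T_c)⁴ = (1.65)²(1.506)⁴ = 14.01.
F_t/F_c = (L_t/L_c)/(d_t/d_c)² = 14.01/(35.0)² = 0.01143.

0.0114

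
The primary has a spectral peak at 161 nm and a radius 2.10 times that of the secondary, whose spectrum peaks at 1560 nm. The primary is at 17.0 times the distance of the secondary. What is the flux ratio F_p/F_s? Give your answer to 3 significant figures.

Wien's law: T_p/T_s = λ_s/λ_p = 1560/161 = 9.689.
L_p/L_s = (R_p/R_s)²(T_p/T_s)⁴ = (2.10)²(9.689)⁴ = 3.887×10^4.
F_p/F_s = (L_p/L_s)/(d_p/d_s)² = 3.887×10^4/(17.0)² = 134.5.

135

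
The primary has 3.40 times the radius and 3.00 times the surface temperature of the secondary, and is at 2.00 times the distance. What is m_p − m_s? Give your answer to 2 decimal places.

L_p/L_s = (3.40)²(3.00)⁴ = 936.4.
F_p/F_s = (L_p/L_s)/(d_p/d_s)² = 936.4/4.000 = 234.1.
m_p − m_s = −2.5 log₁₀(234.1) = -5.92.

-5.92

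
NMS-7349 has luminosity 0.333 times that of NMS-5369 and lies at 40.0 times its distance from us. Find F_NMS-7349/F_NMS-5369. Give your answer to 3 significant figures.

F = L/(4πd²), so F_NMS-7349/F_NMS-5369 = (L_NMS-7349/L_NMS-5369) / (d_NMS-7349/d_NMS-5369)²
= 0.333 / (40.0)² = 0.333 / 1600 = 2.081×10^-4.

2.08×10^-4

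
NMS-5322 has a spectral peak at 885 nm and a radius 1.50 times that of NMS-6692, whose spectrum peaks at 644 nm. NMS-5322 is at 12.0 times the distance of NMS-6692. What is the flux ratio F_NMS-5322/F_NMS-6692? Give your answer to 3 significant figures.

Wien's law: T_NMS-5322/T_NMS-6692 = λ_NMS-6692/λ_NMS-5322 = 644/885 = 0.7277.
L_NMS-5322/L_NMS-6692 = (R_NMS-5322/R_NMS-6692)²(T_NMS-5322/T_NMS-6692)⁴ = (1.50)²(0.7277)⁴ = 0.6309.
F_NMS-5322/F_NMS-6692 = (L_NMS-5322/L_NMS-6692)/(d_NMS-5322/d_NMS-6692)² = 0.6309/(12.0)² = 0.004381.

0.00438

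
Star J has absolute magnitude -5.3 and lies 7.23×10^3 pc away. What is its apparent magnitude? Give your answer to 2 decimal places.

9.00

m = M + 5 log₁₀(d/10 pc) = -5.3 + 5 log₁₀(7.23×10^3/10)
  = -5.3 + 5 × 2.859 = -5.3 + 14.30 = 9.00.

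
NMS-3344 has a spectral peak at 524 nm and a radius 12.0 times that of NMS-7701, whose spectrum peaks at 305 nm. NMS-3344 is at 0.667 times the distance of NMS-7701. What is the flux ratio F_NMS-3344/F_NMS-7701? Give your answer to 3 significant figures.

Wien's law: T_NMS-3344/T_NMS-7701 = λ_NMS-7701/λ_NMS-3344 = 305/524 = 0.5821.
L_NMS-3344/L_NMS-7701 = (R_NMS-3344/R_NMS-7701)²(T_NMS-3344/T_NMS-7701)⁴ = (12.0)²(0.5821)⁴ = 16.53.
F_NMS-3344/F_NMS-7701 = (L_NMS-3344/L_NMS-7701)/(d_NMS-3344/d_NMS-7701)² = 16.53/(0.667)² = 37.15.

37.2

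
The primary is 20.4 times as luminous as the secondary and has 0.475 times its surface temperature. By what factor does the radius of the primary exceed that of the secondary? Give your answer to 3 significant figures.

20.0

L ∝ R²T⁴ gives R ∝ √L / T², so
R_p/R_s = √(20.4) / (0.475)² = 4.517 / 0.2256 = 20.02.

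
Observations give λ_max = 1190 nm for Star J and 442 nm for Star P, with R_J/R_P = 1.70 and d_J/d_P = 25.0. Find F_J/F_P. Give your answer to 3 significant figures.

Wien's law: T_J/T_P = λ_P/λ_J = 442/1190 = 0.3714.
L_J/L_P = (R_J/R_P)²(T_J/T_P)⁴ = (1.70)²(0.3714)⁴ = 0.05500.
F_J/F_P = (L_J/L_P)/(d_J/d_P)² = 0.05500/(25.0)² = 8.801×10^-5.

8.80×10^-5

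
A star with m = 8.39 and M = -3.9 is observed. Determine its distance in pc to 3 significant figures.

m − M = 5 log₁₀(d/10 pc)
8.39 − (-3.9) = 12.29 = 5 log₁₀(d/10)
d = 10 × 10^(12.29/5) = 10 × 10^2.458 = 2871 pc.

2.87×10^3 pc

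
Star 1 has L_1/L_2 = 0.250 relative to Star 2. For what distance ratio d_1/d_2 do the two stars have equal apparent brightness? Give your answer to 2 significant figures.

Equal flux requires L_1/d_1² = L_2/d_2², so d_1/d_2 = √(L_1/L_2)
= √(0.250) = 0.5000.

0.50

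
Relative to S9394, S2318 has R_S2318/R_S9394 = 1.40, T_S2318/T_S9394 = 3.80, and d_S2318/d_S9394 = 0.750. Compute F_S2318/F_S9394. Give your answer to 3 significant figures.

727

L_S2318/L_S9394 = (R_S2318/R_S9394)²(T_S2318/T_S9394)⁴ = (1.40)² × (3.80)⁴ = 408.7.
F_S2318/F_S9394 = (L_S2318/L_S9394)/(d_S2318/d_S9394)² = 408.7 / (0.750)² = 726.6.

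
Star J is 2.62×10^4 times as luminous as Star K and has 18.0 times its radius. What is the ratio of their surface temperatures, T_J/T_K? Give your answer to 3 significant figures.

3.00

L ∝ R²T⁴ gives T ∝ (L/R²)^(1/4), so
T_J/T_K = (2.62×10^4 / 18.0²)^(1/4) = (80.86)^(1/4) = 2.999.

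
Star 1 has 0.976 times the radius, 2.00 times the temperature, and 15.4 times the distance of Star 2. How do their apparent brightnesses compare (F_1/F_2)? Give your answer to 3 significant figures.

L_1/L_2 = (R_1/R_2)²(T_1/T_2)⁴ = (0.976)² × (2.00)⁴ = 15.24.
F_1/F_2 = (L_1/L_2)/(d_1/d_2)² = 15.24 / (15.4)² = 0.06427.

0.0643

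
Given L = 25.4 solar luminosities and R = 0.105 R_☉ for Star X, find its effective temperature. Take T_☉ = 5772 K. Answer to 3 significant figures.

4.00×10^4 K

T/T_☉ = (L/L_☉)^(1/4) / (R/R_☉)^(1/2)
T = 5772 × (25.4)^(1/4) / √(0.105) = 5772 × 2.245 / 0.3240 = 3.999×10^4 K.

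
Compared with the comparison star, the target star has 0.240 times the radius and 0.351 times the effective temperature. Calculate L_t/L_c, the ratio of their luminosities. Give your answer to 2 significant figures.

From the Stefan–Boltzmann law, L ∝ R²T⁴, so
L_t/L_c = (R_t/R_c)² (T_t/T_c)⁴ = (0.240)² × (0.351)⁴ = 0.05760 × 0.01518 = 8.743×10^-4.

8.7×10^-4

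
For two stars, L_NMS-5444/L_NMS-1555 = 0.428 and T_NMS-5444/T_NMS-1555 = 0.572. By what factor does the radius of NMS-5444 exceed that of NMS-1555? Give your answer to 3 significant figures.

2.00

L ∝ R²T⁴ gives R ∝ √L / T², so
R_NMS-5444/R_NMS-1555 = √(0.428) / (0.572)² = 0.6542 / 0.3272 = 2.000.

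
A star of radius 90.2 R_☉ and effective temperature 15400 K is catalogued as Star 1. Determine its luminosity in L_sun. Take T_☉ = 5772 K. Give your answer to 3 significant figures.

4.12×10^5 L_sun

L/L_☉ = (R/R_☉)² (T/T_☉)⁴ = (90.2)² × (15400/5772)⁴
       = 8136 × (2.668)⁴ = 8136 × 50.67 = 4.123×10^5.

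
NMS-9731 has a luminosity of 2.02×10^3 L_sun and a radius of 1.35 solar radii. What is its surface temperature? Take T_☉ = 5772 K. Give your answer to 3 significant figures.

T/T_☉ = (L/L_☉)^(1/4) / (R/R_☉)^(1/2)
T = 5772 × (2.02×10^3)^(1/4) / √(1.35) = 5772 × 6.704 / 1.162 = 3.330×10^4 K.

3.33×10^4 K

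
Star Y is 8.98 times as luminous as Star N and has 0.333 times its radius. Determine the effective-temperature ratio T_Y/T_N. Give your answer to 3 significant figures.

3.00

L ∝ R²T⁴ gives T ∝ (L/R²)^(1/4), so
T_Y/T_N = (8.98 / 0.333²)^(1/4) = (80.98)^(1/4) = 3.000.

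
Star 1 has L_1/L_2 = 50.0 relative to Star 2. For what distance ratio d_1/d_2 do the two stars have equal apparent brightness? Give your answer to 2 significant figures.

7.1

Equal flux requires L_1/d_1² = L_2/d_2², so d_1/d_2 = √(L_1/L_2)
= √(50.0) = 7.071.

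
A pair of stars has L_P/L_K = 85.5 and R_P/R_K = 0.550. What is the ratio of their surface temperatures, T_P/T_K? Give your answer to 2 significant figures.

L ∝ R²T⁴ gives T ∝ (L/R²)^(1/4), so
T_P/T_K = (85.5 / 0.550²)^(1/4) = (282.6)^(1/4) = 4.100.

4.1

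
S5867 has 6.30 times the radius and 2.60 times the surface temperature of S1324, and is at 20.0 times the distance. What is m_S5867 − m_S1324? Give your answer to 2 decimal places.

L_S5867/L_S1324 = (6.30)²(2.60)⁴ = 1814.
F_S5867/F_S1324 = (L_S5867/L_S1324)/(d_S5867/d_S1324)² = 1814/400.0 = 4.534.
m_S5867 − m_S1324 = −2.5 log₁₀(4.534) = -1.64.

-1.64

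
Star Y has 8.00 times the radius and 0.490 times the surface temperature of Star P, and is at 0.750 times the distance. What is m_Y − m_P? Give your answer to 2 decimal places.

L_Y/L_P = (8.00)²(0.490)⁴ = 3.689.
F_Y/F_P = (L_Y/L_P)/(d_Y/d_P)² = 3.689/0.5625 = 6.559.
m_Y − m_P = −2.5 log₁₀(6.559) = -2.04.

-2.04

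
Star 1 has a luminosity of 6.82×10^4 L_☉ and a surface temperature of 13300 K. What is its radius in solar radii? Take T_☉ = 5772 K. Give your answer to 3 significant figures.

R/R_☉ = √(L/L_☉) / (T/T_☉)² = √(6.82×10^4) / (2.304)²
       = 261.2 / 5.309 = 49.19.

49.2 solar radii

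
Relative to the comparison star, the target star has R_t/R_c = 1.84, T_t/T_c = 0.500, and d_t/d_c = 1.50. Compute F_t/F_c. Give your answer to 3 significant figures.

0.0940

L_t/L_c = (R_t/R_c)²(T_t/T_c)⁴ = (1.84)² × (0.500)⁴ = 0.2116.
F_t/F_c = (L_t/L_c)/(d_t/d_c)² = 0.2116 / (1.50)² = 0.09404.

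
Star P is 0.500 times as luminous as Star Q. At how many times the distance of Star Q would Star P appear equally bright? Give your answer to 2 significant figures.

Equal flux requires L_P/d_P² = L_Q/d_Q², so d_P/d_Q = √(L_P/L_Q)
= √(0.500) = 0.7071.

0.71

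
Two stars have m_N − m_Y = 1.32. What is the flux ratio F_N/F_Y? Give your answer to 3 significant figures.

0.296

F_N/F_Y = 10^(−(m_N − m_Y)/2.5) = 10^(-1.32/2.5) = 10^-0.528 = 0.2965.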